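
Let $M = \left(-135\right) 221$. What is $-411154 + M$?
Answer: $-440989$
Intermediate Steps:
$M = -29835$
$-411154 + M = -411154 - 29835 = -440989$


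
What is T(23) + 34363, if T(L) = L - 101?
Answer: 34285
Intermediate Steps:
T(L) = -101 + L
T(23) + 34363 = (-101 + 23) + 34363 = -78 + 34363 = 34285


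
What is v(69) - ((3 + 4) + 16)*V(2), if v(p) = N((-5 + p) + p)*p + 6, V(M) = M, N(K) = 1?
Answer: 29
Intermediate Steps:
v(p) = 6 + p (v(p) = 1*p + 6 = p + 6 = 6 + p)
v(69) - ((3 + 4) + 16)*V(2) = (6 + 69) - ((3 + 4) + 16)*2 = 75 - (7 + 16)*2 = 75 - 23*2 = 75 - 1*46 = 75 - 46 = 29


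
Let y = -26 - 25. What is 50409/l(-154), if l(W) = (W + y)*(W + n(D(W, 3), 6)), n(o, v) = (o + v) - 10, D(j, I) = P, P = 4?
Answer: 50409/31570 ≈ 1.5967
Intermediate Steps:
D(j, I) = 4
y = -51
n(o, v) = -10 + o + v
l(W) = W*(-51 + W) (l(W) = (W - 51)*(W + (-10 + 4 + 6)) = (-51 + W)*(W + 0) = (-51 + W)*W = W*(-51 + W))
50409/l(-154) = 50409/((-154*(-51 - 154))) = 50409/((-154*(-205))) = 50409/31570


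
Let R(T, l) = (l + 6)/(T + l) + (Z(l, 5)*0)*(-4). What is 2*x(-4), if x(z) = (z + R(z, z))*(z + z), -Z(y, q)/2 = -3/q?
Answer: 68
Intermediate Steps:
Z(y, q) = 6/q (Z(y, q) = -(-6)/q = 6/q)
R(T, l) = (6 + l)/(T + l) (R(T, l) = (l + 6)/(T + l) + ((6/5)*0)*(-4) = (6 + l)/(T + l) + ((6*(1/5))*0)*(-4) = (6 + l)/(T + l) + ((6/5)*0)*(-4) = (6 + l)/(T + l) + 0*(-4) = (6 + l)/(T + l) + 0 = (6 + l)/(T + l))
x(z) = 2*z*(z + (6 + z)/(2*z)) (x(z) = (z + (6 + z)/(z + z))*(z + z) = (z + (6 + z)/((2*z)))*(2*z) = (z + (1/(2*z))*(6 + z))*(2*z) = (z + (6 + z)/(2*z))*(2*z) = 2*z*(z + (6 + z)/(2*z)))
2*x(-4) = 2*(6 - 4 + 2*(-4)**2) = 2*(6 - 4 + 2*16) = 2*(6 - 4 + 32) = 2*34 = 68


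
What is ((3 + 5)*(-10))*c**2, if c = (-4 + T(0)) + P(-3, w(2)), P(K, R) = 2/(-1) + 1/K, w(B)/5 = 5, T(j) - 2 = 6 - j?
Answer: -2000/9 ≈ -222.22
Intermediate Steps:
T(j) = 8 - j (T(j) = 2 + (6 - j) = 8 - j)
w(B) = 25 (w(B) = 5*5 = 25)
P(K, R) = -2 + 1/K (P(K, R) = 2*(-1) + 1/K = -2 + 1/K)
c = 5/3 (c = (-4 + (8 - 1*0)) + (-2 + 1/(-3)) = (-4 + (8 + 0)) + (-2 - 1/3) = (-4 + 8) - 7/3 = 4 - 7/3 = 5/3 ≈ 1.6667)
((3 + 5)*(-10))*c**2 = ((3 + 5)*(-10))*(5/3)**2 = (8*(-10))*(25/9) = -80*25/9 = -2000/9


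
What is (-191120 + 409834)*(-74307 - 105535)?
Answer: -39333963188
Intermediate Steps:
(-191120 + 409834)*(-74307 - 105535) = 218714*(-179842) = -39333963188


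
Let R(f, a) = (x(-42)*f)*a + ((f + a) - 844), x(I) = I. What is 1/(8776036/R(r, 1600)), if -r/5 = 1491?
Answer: 500969301/8776036 ≈ 57.084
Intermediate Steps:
r = -7455 (r = -5*1491 = -7455)
R(f, a) = -844 + a + f - 42*a*f (R(f, a) = (-42*f)*a + ((f + a) - 844) = -42*a*f + ((a + f) - 844) = -42*a*f + (-844 + a + f) = -844 + a + f - 42*a*f)
1/(8776036/R(r, 1600)) = 1/(8776036/(-844 + 1600 - 7455 - 42*1600*(-7455))) = 1/(8776036/(-844 + 1600 - 7455 + 500976000)) = 1/(8776036/500969301) = 500969301/8776036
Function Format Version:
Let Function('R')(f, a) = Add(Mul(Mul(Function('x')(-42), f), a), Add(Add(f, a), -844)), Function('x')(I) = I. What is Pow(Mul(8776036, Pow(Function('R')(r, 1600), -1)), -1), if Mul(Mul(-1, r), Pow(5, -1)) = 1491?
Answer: Rational(500969301, 8776036) ≈ 57.084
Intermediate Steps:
r = -7455 (r = Mul(-5, 1491) = -7455)
Function('R')(f, a) = Add(-844, a, f, Mul(-42, a, f)) (Function('R')(f, a) = Add(Mul(Mul(-42, f), a), Add(Add(f, a), -844)) = Add(Mul(-42, a, f), Add(Add(a, f), -844)) = Add(Mul(-42, a, f), Add(-844, a, f)) = Add(-844, a, f, Mul(-42, a, f)))
Pow(Mul(8776036, Pow(Function('R')(r, 1600), -1)), -1) = Pow(Mul(8776036, Pow(Add(-844, 1600, -7455, Mul(-42, 1600, -7455)), -1)), -1) = Pow(Mul(8776036, Pow(Add(-844, 1600, -7455, 500976000), -1)), -1) = Pow(Mul(8776036, Pow(500969301, -1)), -1) = Pow(Mul(8776036, Rational(1, 500969301)), -1) = Pow(Rational(8776036, 500969301), -1) = Rational(500969301, 8776036)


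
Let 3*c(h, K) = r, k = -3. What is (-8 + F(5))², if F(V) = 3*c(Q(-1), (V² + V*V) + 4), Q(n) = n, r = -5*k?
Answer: 49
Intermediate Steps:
r = 15 (r = -5*(-3) = 15)
c(h, K) = 5 (c(h, K) = (⅓)*15 = 5)
F(V) = 15 (F(V) = 3*5 = 15)
(-8 + F(5))² = (-8 + 15)² = 7² = 49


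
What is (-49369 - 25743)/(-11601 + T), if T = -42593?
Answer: 37556/27097 ≈ 1.3860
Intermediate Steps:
(-49369 - 25743)/(-11601 + T) = (-49369 - 25743)/(-11601 - 42593) = -75112/(-54194) = -75112*(-1/54194) = 37556/27097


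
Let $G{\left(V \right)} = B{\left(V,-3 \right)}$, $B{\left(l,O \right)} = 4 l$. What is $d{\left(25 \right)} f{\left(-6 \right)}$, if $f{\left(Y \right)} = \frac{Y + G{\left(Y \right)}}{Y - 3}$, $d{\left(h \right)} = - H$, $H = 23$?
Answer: $- \frac{230}{3} \approx -76.667$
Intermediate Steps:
$G{\left(V \right)} = 4 V$
$d{\left(h \right)} = -23$ ($d{\left(h \right)} = \left(-1\right) 23 = -23$)
$f{\left(Y \right)} = \frac{5 Y}{-3 + Y}$ ($f{\left(Y \right)} = \frac{Y + 4 Y}{Y - 3} = \frac{5 Y}{-3 + Y}$)
$d{\left(25 \right)} f{\left(-6 \right)} = - 23 \cdot 5 \left(-6\right) \frac{1}{-3 - 6} = - 23 \cdot 5 \left(-6\right) \frac{1}{-9} = - 23 \cdot 5 \left(-6\right) \left(- \frac{1}{9}\right) = \left(-23\right) \frac{10}{3} = - \frac{230}{3}$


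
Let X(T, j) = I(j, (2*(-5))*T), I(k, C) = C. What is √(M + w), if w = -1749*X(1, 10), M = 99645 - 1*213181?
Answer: I*√96046 ≈ 309.91*I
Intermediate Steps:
M = -113536 (M = 99645 - 213181 = -113536)
X(T, j) = -10*T (X(T, j) = (2*(-5))*T = -10*T)
w = 17490 (w = -(-17490) = -1749*(-10) = 17490)
√(M + w) = √(-113536 + 17490) = √(-96046) = I*√96046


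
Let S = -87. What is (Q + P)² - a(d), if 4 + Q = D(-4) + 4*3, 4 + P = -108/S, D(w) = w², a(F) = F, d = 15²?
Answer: 190231/841 ≈ 226.20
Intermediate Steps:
d = 225
P = -80/29 (P = -4 - 108/(-87) = -4 - 108*(-1/87) = -4 + 36/29 = -80/29 ≈ -2.7586)
Q = 24 (Q = -4 + ((-4)² + 4*3) = -4 + (16 + 12) = -4 + 28 = 24)
(Q + P)² - a(d) = (24 - 80/29)² - 1*225 = (616/29)² - 225 = 379456/841 - 225 = 190231/841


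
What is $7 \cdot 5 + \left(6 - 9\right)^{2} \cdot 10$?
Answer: $125$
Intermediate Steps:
$7 \cdot 5 + \left(6 - 9\right)^{2} \cdot 10 = 35 + \left(6 - 9\right)^{2} \cdot 10 = 35 + \left(-3\right)^{2} \cdot 10 = 35 + 9 \cdot 10 = 35 + 90 = 125$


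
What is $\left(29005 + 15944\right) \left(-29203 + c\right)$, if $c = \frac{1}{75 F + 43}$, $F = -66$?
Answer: $- \frac{6441152234778}{4907} \approx -1.3126 \cdot 10^{9}$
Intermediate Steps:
$c = - \frac{1}{4907}$ ($c = \frac{1}{75 \left(-66\right) + 43} = \frac{1}{-4950 + 43} = \frac{1}{-4907} = - \frac{1}{4907} \approx -0.00020379$)
$\left(29005 + 15944\right) \left(-29203 + c\right) = \left(29005 + 15944\right) \left(-29203 - \frac{1}{4907}\right) = 44949 \left(- \frac{143299122}{4907}\right) = - \frac{6441152234778}{4907}$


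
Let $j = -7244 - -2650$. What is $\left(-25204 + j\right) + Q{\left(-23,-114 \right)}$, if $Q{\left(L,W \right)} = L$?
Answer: $-29821$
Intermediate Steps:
$j = -4594$ ($j = -7244 + 2650 = -4594$)
$\left(-25204 + j\right) + Q{\left(-23,-114 \right)} = \left(-25204 - 4594\right) - 23 = -29798 - 23 = -29821$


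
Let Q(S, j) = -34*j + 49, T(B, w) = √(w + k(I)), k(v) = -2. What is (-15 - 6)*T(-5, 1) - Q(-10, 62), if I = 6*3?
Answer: 2059 - 21*I ≈ 2059.0 - 21.0*I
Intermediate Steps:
I = 18
T(B, w) = √(-2 + w) (T(B, w) = √(w - 2) = √(-2 + w))
Q(S, j) = 49 - 34*j
(-15 - 6)*T(-5, 1) - Q(-10, 62) = (-15 - 6)*√(-2 + 1) - (49 - 34*62) = -21*I - (49 - 2108) = -21*I - 1*(-2059) = -21*I + 2059 = 2059 - 21*I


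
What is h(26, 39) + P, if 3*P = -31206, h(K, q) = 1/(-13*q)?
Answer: -5273815/507 ≈ -10402.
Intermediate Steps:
h(K, q) = -1/(13*q)
P = -10402 (P = (1/3)*(-31206) = -10402)
h(26, 39) + P = -1/13/39 - 10402 = -1/13*1/39 - 10402 = -1/507 - 10402 = -5273815/507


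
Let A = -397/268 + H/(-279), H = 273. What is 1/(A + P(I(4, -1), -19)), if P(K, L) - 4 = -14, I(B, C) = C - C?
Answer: -24924/310549 ≈ -0.080258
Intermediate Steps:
I(B, C) = 0
P(K, L) = -10 (P(K, L) = 4 - 14 = -10)
A = -61309/24924 (A = -397/268 + 273/(-279) = -397*1/268 + 273*(-1/279) = -397/268 - 91/93 = -61309/24924 ≈ -2.4598)
1/(A + P(I(4, -1), -19)) = 1/(-61309/24924 - 10) = 1/(-310549/24924) = -24924/310549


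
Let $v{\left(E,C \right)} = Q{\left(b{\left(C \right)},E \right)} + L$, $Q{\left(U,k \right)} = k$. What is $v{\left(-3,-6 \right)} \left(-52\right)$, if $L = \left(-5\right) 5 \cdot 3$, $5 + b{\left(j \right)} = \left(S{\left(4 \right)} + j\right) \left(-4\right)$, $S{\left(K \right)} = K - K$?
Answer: $4056$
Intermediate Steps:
$S{\left(K \right)} = 0$
$b{\left(j \right)} = -5 - 4 j$ ($b{\left(j \right)} = -5 + \left(0 + j\right) \left(-4\right) = -5 + j \left(-4\right) = -5 - 4 j$)
$L = -75$ ($L = \left(-25\right) 3 = -75$)
$v{\left(E,C \right)} = -75 + E$ ($v{\left(E,C \right)} = E - 75 = -75 + E$)
$v{\left(-3,-6 \right)} \left(-52\right) = \left(-75 - 3\right) \left(-52\right) = \left(-78\right) \left(-52\right) = 4056$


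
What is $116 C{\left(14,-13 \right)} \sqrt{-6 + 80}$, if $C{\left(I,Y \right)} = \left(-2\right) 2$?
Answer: $- 464 \sqrt{74} \approx -3991.5$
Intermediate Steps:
$C{\left(I,Y \right)} = -4$
$116 C{\left(14,-13 \right)} \sqrt{-6 + 80} = 116 \left(-4\right) \sqrt{-6 + 80} = - 464 \sqrt{74}$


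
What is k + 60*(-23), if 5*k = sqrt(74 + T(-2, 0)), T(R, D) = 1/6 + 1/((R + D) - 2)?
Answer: -1380 + sqrt(2661)/30 ≈ -1378.3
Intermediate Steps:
T(R, D) = 1/6 + 1/(-2 + D + R) (T(R, D) = 1*(1/6) + 1/((D + R) - 2) = 1/6 + 1/(-2 + D + R))
k = sqrt(2661)/30 (k = sqrt(74 + (4 + 0 - 2)/(6*(-2 + 0 - 2)))/5 = sqrt(74 + (1/6)*2/(-4))/5 = sqrt(74 + (1/6)*(-1/4)*2)/5 = sqrt(74 - 1/12)/5 = sqrt(887/12)/5 = (sqrt(2661)/6)/5 = sqrt(2661)/30 ≈ 1.7195)
k + 60*(-23) = sqrt(2661)/30 + 60*(-23) = sqrt(2661)/30 - 1380 = -1380 + sqrt(2661)/30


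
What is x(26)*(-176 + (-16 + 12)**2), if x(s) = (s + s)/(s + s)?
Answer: -160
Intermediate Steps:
x(s) = 1 (x(s) = (2*s)/((2*s)) = (2*s)*(1/(2*s)) = 1)
x(26)*(-176 + (-16 + 12)**2) = 1*(-176 + (-16 + 12)**2) = 1*(-176 + (-4)**2) = 1*(-176 + 16) = 1*(-160) = -160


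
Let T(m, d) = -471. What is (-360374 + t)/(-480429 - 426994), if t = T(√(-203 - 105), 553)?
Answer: 360845/907423 ≈ 0.39766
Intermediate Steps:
t = -471
(-360374 + t)/(-480429 - 426994) = (-360374 - 471)/(-480429 - 426994) = -360845/(-907423) = -360845*(-1/907423) = 360845/907423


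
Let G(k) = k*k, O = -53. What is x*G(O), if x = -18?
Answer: -50562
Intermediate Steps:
G(k) = k**2
x*G(O) = -18*(-53)**2 = -18*2809 = -50562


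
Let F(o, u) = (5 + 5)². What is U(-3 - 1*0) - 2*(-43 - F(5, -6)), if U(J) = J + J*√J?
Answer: 283 - 3*I*√3 ≈ 283.0 - 5.1962*I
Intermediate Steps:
F(o, u) = 100 (F(o, u) = 10² = 100)
U(J) = J + J^(3/2)
U(-3 - 1*0) - 2*(-43 - F(5, -6)) = ((-3 - 1*0) + (-3 - 1*0)^(3/2)) - 2*(-43 - 1*100) = ((-3 + 0) + (-3 + 0)^(3/2)) - 2*(-43 - 100) = (-3 + (-3)^(3/2)) - 2*(-143) = (-3 - 3*I*√3) + 286 = 283 - 3*I*√3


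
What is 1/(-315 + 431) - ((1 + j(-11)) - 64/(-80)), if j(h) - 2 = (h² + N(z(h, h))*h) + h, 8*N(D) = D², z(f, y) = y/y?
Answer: -130403/1160 ≈ -112.42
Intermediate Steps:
z(f, y) = 1
N(D) = D²/8
j(h) = 2 + h² + 9*h/8 (j(h) = 2 + ((h² + ((⅛)*1²)*h) + h) = 2 + ((h² + ((⅛)*1)*h) + h) = 2 + ((h² + h/8) + h) = 2 + (h² + 9*h/8) = 2 + h² + 9*h/8)
1/(-315 + 431) - ((1 + j(-11)) - 64/(-80)) = 1/(-315 + 431) - ((1 + (2 + (-11)² + (9/8)*(-11))) - 64/(-80)) = 1/116 - ((1 + (2 + 121 - 99/8)) - 64*(-1/80)) = 1/116 - ((1 + 885/8) + ⅘) = 1/116 - (893/8 + ⅘) = 1/116 - 1*4497/40 = 1/116 - 4497/40 = -130403/1160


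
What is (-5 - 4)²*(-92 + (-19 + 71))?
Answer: -3240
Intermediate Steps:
(-5 - 4)²*(-92 + (-19 + 71)) = (-9)²*(-92 + 52) = 81*(-40) = -3240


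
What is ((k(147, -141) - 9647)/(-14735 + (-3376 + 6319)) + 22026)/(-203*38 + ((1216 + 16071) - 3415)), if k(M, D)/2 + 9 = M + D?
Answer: 259740245/72615136 ≈ 3.5769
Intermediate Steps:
k(M, D) = -18 + 2*D + 2*M (k(M, D) = -18 + 2*(M + D) = -18 + 2*(D + M) = -18 + (2*D + 2*M) = -18 + 2*D + 2*M)
((k(147, -141) - 9647)/(-14735 + (-3376 + 6319)) + 22026)/(-203*38 + ((1216 + 16071) - 3415)) = (((-18 + 2*(-141) + 2*147) - 9647)/(-14735 + (-3376 + 6319)) + 22026)/(-203*38 + ((1216 + 16071) - 3415)) = (((-18 - 282 + 294) - 9647)/(-14735 + 2943) + 22026)/(-7714 + (17287 - 3415)) = ((-6 - 9647)/(-11792) + 22026)/(-7714 + 13872) = (-9653*(-1/11792) + 22026)/6158 = (9653/11792 + 22026)*(1/6158) = (259740245/11792)*(1/6158) = 259740245/72615136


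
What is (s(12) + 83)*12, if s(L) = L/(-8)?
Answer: 978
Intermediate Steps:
s(L) = -L/8 (s(L) = L*(-⅛) = -L/8)
(s(12) + 83)*12 = (-⅛*12 + 83)*12 = (-3/2 + 83)*12 = (163/2)*12 = 978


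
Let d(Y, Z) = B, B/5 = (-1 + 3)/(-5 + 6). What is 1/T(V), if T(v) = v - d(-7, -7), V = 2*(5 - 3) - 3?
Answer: -⅑ ≈ -0.11111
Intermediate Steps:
V = 1 (V = 2*2 - 3 = 4 - 3 = 1)
B = 10 (B = 5*((-1 + 3)/(-5 + 6)) = 5*(2/1) = 5*(2*1) = 5*2 = 10)
d(Y, Z) = 10
T(v) = -10 + v (T(v) = v - 1*10 = v - 10 = -10 + v)
1/T(V) = 1/(-10 + 1) = 1/(-9) = -⅑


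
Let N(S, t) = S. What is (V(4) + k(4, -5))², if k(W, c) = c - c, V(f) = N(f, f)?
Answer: 16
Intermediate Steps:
V(f) = f
k(W, c) = 0
(V(4) + k(4, -5))² = (4 + 0)² = 4² = 16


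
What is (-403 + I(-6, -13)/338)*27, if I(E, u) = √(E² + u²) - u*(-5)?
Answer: -283041/26 + 27*√205/338 ≈ -10885.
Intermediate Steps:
I(E, u) = √(E² + u²) + 5*u (I(E, u) = √(E² + u²) - (-5)*u = √(E² + u²) + 5*u)
(-403 + I(-6, -13)/338)*27 = (-403 + (√((-6)² + (-13)²) + 5*(-13))/338)*27 = (-403 + (√(36 + 169) - 65)*(1/338))*27 = (-403 + (√205 - 65)*(1/338))*27 = (-403 + (-65 + √205)*(1/338))*27 = (-403 + (-5/26 + √205/338))*27 = (-10483/26 + √205/338)*27 = -283041/26 + 27*√205/338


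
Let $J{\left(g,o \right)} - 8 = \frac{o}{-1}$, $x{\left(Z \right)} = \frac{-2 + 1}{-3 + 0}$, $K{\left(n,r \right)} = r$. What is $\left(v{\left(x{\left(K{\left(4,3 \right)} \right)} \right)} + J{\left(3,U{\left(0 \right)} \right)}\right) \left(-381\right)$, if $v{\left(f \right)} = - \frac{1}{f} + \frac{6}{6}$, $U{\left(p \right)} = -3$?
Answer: $-3429$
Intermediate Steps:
$x{\left(Z \right)} = \frac{1}{3}$ ($x{\left(Z \right)} = - \frac{1}{-3} = \left(-1\right) \left(- \frac{1}{3}\right) = \frac{1}{3}$)
$v{\left(f \right)} = 1 - \frac{1}{f}$ ($v{\left(f \right)} = - \frac{1}{f} + 6 \cdot \frac{1}{6} = - \frac{1}{f} + 1 = 1 - \frac{1}{f}$)
$J{\left(g,o \right)} = 8 - o$ ($J{\left(g,o \right)} = 8 + \frac{o}{-1} = 8 + o \left(-1\right) = 8 - o$)
$\left(v{\left(x{\left(K{\left(4,3 \right)} \right)} \right)} + J{\left(3,U{\left(0 \right)} \right)}\right) \left(-381\right) = \left(\frac{1}{\frac{1}{3}} \left(-1 + \frac{1}{3}\right) + \left(8 - -3\right)\right) \left(-381\right) = \left(3 \left(- \frac{2}{3}\right) + \left(8 + 3\right)\right) \left(-381\right) = \left(-2 + 11\right) \left(-381\right) = 9 \left(-381\right) = -3429$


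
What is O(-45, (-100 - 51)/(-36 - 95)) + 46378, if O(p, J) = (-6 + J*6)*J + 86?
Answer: 797386824/17161 ≈ 46465.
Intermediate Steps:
O(p, J) = 86 + J*(-6 + 6*J) (O(p, J) = (-6 + 6*J)*J + 86 = J*(-6 + 6*J) + 86 = 86 + J*(-6 + 6*J))
O(-45, (-100 - 51)/(-36 - 95)) + 46378 = (86 - 6*(-100 - 51)/(-36 - 95) + 6*((-100 - 51)/(-36 - 95))²) + 46378 = (86 - (-906)/(-131) + 6*(-151/(-131))²) + 46378 = (86 - (-906)*(-1)/131 + 6*(-151*(-1/131))²) + 46378 = (86 - 6*151/131 + 6*(151/131)²) + 46378 = (86 - 906/131 + 6*(22801/17161)) + 46378 = (86 - 906/131 + 136806/17161) + 46378 = 1493966/17161 + 46378 = 797386824/17161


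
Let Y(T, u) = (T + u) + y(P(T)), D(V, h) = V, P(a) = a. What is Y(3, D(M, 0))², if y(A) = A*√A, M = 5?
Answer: 91 + 48*√3 ≈ 174.14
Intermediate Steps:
y(A) = A^(3/2)
Y(T, u) = T + u + T^(3/2) (Y(T, u) = (T + u) + T^(3/2) = T + u + T^(3/2))
Y(3, D(M, 0))² = (3 + 5 + 3^(3/2))² = (3 + 5 + 3*√3)² = (8 + 3*√3)²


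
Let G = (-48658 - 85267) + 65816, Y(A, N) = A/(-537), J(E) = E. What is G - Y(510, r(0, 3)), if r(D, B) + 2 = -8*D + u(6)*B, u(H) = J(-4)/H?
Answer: -12191341/179 ≈ -68108.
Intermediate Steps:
u(H) = -4/H
r(D, B) = -2 - 8*D - 2*B/3 (r(D, B) = -2 + (-8*D + (-4/6)*B) = -2 + (-8*D + (-4*⅙)*B) = -2 + (-8*D - 2*B/3) = -2 - 8*D - 2*B/3)
Y(A, N) = -A/537 (Y(A, N) = A*(-1/537) = -A/537)
G = -68109 (G = -133925 + 65816 = -68109)
G - Y(510, r(0, 3)) = -68109 - (-1)*510/537 = -68109 - 1*(-170/179) = -68109 + 170/179 = -12191341/179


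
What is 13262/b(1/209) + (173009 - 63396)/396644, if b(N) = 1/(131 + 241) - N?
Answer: -408977221149625/64652972 ≈ -6.3257e+6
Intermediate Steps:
b(N) = 1/372 - N
13262/b(1/209) + (173009 - 63396)/396644 = 13262/(1/372 - 1/209) + (173009 - 63396)/396644 = 13262/(1/372 - 1*1/209) + 109613*(1/396644) = 13262/(1/372 - 1/209) + 109613/396644 = 13262/(-163/77748) + 109613/396644 = 13262*(-77748/163) + 109613/396644 = -1031093976/163 + 109613/396644 = -408977221149625/64652972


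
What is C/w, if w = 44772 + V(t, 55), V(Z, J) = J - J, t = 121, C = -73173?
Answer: -24391/14924 ≈ -1.6343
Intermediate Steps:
V(Z, J) = 0
w = 44772 (w = 44772 + 0 = 44772)
C/w = -73173/44772 = -73173*1/44772 = -24391/14924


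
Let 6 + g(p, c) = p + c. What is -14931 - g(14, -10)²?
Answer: -14935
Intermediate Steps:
g(p, c) = -6 + c + p (g(p, c) = -6 + (p + c) = -6 + (c + p) = -6 + c + p)
-14931 - g(14, -10)² = -14931 - (-6 - 10 + 14)² = -14931 - 1*(-2)² = -14931 - 1*4 = -14931 - 4 = -14935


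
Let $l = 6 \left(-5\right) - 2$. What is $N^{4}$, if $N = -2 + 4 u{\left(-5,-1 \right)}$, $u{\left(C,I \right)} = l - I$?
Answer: $252047376$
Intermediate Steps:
$l = -32$ ($l = -30 - 2 = -32$)
$u{\left(C,I \right)} = -32 - I$
$N = -126$ ($N = -2 + 4 \left(-32 - -1\right) = -2 + 4 \left(-32 + 1\right) = -2 + 4 \left(-31\right) = -2 - 124 = -126$)
$N^{4} = \left(-126\right)^{4} = 252047376$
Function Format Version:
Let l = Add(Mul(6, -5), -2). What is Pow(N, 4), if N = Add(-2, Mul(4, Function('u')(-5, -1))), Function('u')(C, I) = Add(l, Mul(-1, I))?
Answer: 252047376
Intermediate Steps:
l = -32 (l = Add(-30, -2) = -32)
Function('u')(C, I) = Add(-32, Mul(-1, I))
N = -126 (N = Add(-2, Mul(4, Add(-32, Mul(-1, -1)))) = Add(-2, Mul(4, Add(-32, 1))) = Add(-2, Mul(4, -31)) = Add(-2, -124) = -126)
Pow(N, 4) = Pow(-126, 4) = 252047376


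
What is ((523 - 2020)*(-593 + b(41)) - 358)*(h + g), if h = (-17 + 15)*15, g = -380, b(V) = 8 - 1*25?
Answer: -374252920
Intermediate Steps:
b(V) = -17 (b(V) = 8 - 25 = -17)
h = -30 (h = -2*15 = -30)
((523 - 2020)*(-593 + b(41)) - 358)*(h + g) = ((523 - 2020)*(-593 - 17) - 358)*(-30 - 380) = (-1497*(-610) - 358)*(-410) = (913170 - 358)*(-410) = 912812*(-410) = -374252920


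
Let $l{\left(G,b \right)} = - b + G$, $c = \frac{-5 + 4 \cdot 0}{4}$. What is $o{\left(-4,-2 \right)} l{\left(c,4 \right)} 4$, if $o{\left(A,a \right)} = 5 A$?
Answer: $420$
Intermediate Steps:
$c = - \frac{5}{4}$ ($c = \left(-5 + 0\right) \frac{1}{4} = \left(-5\right) \frac{1}{4} = - \frac{5}{4} \approx -1.25$)
$l{\left(G,b \right)} = G - b$
$o{\left(-4,-2 \right)} l{\left(c,4 \right)} 4 = 5 \left(-4\right) \left(- \frac{5}{4} - 4\right) 4 = - 20 \left(- \frac{5}{4} - 4\right) 4 = \left(-20\right) \left(- \frac{21}{4}\right) 4 = 105 \cdot 4 = 420$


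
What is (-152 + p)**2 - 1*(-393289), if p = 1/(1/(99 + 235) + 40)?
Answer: 74331589939213/178516321 ≈ 4.1639e+5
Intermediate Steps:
p = 334/13361 (p = 1/(1/334 + 40) = 1/(13361/334) = 334/13361 ≈ 0.024998)
(-152 + p)**2 - 1*(-393289) = (-152 + 334/13361)**2 - 1*(-393289) = (-2030538/13361)**2 + 393289 = 4123084569444/178516321 + 393289 = 74331589939213/178516321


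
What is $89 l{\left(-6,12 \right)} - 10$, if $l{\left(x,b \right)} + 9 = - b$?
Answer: $-1879$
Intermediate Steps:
$l{\left(x,b \right)} = -9 - b$
$89 l{\left(-6,12 \right)} - 10 = 89 \left(-9 - 12\right) - 10 = 89 \left(-21\right) - 10 = -1869 - 10 = -1879$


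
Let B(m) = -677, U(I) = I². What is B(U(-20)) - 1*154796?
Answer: -155473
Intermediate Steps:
B(U(-20)) - 1*154796 = -677 - 1*154796 = -677 - 154796 = -155473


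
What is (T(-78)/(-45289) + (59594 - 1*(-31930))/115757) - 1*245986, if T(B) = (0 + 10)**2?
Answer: -1289582089440442/5242518773 ≈ -2.4599e+5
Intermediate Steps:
T(B) = 100 (T(B) = 10**2 = 100)
(T(-78)/(-45289) + (59594 - 1*(-31930))/115757) - 1*245986 = (100/(-45289) + (59594 - 1*(-31930))/115757) - 1*245986 = (100*(-1/45289) + (59594 + 31930)*(1/115757)) - 245986 = (-100/45289 + 91524*(1/115757)) - 245986 = (-100/45289 + 91524/115757) - 245986 = 4133454736/5242518773 - 245986 = -1289582089440442/5242518773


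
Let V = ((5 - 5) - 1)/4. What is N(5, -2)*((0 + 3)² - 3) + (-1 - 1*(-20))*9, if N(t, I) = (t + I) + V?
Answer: 375/2 ≈ 187.50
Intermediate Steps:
V = -¼ (V = (0 - 1)*(¼) = -1*¼ = -¼ ≈ -0.25000)
N(t, I) = -¼ + I + t (N(t, I) = (t + I) - ¼ = (I + t) - ¼ = -¼ + I + t)
N(5, -2)*((0 + 3)² - 3) + (-1 - 1*(-20))*9 = (-¼ - 2 + 5)*((0 + 3)² - 3) + (-1 - 1*(-20))*9 = 11*(3² - 3)/4 + (-1 + 20)*9 = 11*(9 - 3)/4 + 19*9 = (11/4)*6 + 171 = 33/2 + 171 = 375/2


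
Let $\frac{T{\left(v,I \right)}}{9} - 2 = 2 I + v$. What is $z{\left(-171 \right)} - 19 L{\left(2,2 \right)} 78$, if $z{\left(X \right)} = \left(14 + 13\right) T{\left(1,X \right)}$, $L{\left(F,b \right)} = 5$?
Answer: $-89787$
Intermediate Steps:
$T{\left(v,I \right)} = 18 + 9 v + 18 I$ ($T{\left(v,I \right)} = 18 + 9 \left(2 I + v\right) = 18 + 9 \left(v + 2 I\right) = 18 + \left(9 v + 18 I\right) = 18 + 9 v + 18 I$)
$z{\left(X \right)} = 729 + 486 X$ ($z{\left(X \right)} = \left(14 + 13\right) \left(18 + 9 \cdot 1 + 18 X\right) = 27 \left(18 + 9 + 18 X\right) = 27 \left(27 + 18 X\right) = 729 + 486 X$)
$z{\left(-171 \right)} - 19 L{\left(2,2 \right)} 78 = \left(729 + 486 \left(-171\right)\right) - 19 \cdot 5 \cdot 78 = \left(729 - 83106\right) - 95 \cdot 78 = -82377 - 7410 = -89787$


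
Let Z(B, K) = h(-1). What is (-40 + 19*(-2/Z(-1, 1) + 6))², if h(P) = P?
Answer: 12544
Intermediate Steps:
Z(B, K) = -1
(-40 + 19*(-2/Z(-1, 1) + 6))² = (-40 + 19*(-2/(-1) + 6))² = (-40 + 19*(-2*(-1) + 6))² = (-40 + 19*(2 + 6))² = (-40 + 19*8)² = (-40 + 152)² = 112² = 12544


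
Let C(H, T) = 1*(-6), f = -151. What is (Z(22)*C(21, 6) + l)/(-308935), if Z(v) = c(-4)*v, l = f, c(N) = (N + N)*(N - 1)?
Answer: 5431/308935 ≈ 0.017580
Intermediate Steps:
c(N) = 2*N*(-1 + N) (c(N) = (2*N)*(-1 + N) = 2*N*(-1 + N))
C(H, T) = -6
l = -151
Z(v) = 40*v (Z(v) = (2*(-4)*(-1 - 4))*v = (2*(-4)*(-5))*v = 40*v)
(Z(22)*C(21, 6) + l)/(-308935) = ((40*22)*(-6) - 151)/(-308935) = (880*(-6) - 151)*(-1/308935) = (-5280 - 151)*(-1/308935) = -5431*(-1/308935) = 5431/308935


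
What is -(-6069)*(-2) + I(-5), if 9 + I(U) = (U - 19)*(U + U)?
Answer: -11907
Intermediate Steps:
I(U) = -9 + 2*U*(-19 + U) (I(U) = -9 + (U - 19)*(U + U) = -9 + (-19 + U)*(2*U) = -9 + 2*U*(-19 + U))
-(-6069)*(-2) + I(-5) = -(-6069)*(-2) + (-9 - 38*(-5) + 2*(-5)**2) = -357*34 + (-9 + 190 + 2*25) = -12138 + (-9 + 190 + 50) = -12138 + 231 = -11907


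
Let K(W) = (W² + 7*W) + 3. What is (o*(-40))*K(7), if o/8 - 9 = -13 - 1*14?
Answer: 581760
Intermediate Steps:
o = -144 (o = 72 + 8*(-13 - 1*14) = 72 + 8*(-13 - 14) = 72 + 8*(-27) = 72 - 216 = -144)
K(W) = 3 + W² + 7*W
(o*(-40))*K(7) = (-144*(-40))*(3 + 7² + 7*7) = 5760*(3 + 49 + 49) = 5760*101 = 581760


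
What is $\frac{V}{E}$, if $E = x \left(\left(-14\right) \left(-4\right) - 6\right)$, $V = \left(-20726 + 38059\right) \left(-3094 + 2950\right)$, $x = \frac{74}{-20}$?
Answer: $\frac{2495952}{185} \approx 13492.0$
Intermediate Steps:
$x = - \frac{37}{10}$ ($x = 74 \left(- \frac{1}{20}\right) = - \frac{37}{10} \approx -3.7$)
$V = -2495952$ ($V = 17333 \left(-144\right) = -2495952$)
$E = -185$ ($E = - \frac{37 \left(\left(-14\right) \left(-4\right) - 6\right)}{10} = - \frac{37 \left(56 - 6\right)}{10} = \left(- \frac{37}{10}\right) 50 = -185$)
$\frac{V}{E} = - \frac{2495952}{-185} = \left(-2495952\right) \left(- \frac{1}{185}\right) = \frac{2495952}{185}$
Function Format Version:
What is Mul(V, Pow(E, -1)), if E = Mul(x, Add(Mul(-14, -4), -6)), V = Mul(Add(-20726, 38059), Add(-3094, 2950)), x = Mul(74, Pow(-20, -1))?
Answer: Rational(2495952, 185) ≈ 13492.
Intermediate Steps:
x = Rational(-37, 10) (x = Mul(74, Rational(-1, 20)) = Rational(-37, 10) ≈ -3.7000)
V = -2495952 (V = Mul(17333, -144) = -2495952)
E = -185 (E = Mul(Rational(-37, 10), Add(Mul(-14, -4), -6)) = Mul(Rational(-37, 10), Add(56, -6)) = Mul(Rational(-37, 10), 50) = -185)
Mul(V, Pow(E, -1)) = Mul(-2495952, Pow(-185, -1)) = Mul(-2495952, Rational(-1, 185)) = Rational(2495952, 185)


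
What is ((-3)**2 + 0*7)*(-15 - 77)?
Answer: -828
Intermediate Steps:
((-3)**2 + 0*7)*(-15 - 77) = (9 + 0)*(-92) = 9*(-92) = -828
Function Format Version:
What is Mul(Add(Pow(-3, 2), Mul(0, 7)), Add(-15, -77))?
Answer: -828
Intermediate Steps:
Mul(Add(Pow(-3, 2), Mul(0, 7)), Add(-15, -77)) = Mul(Add(9, 0), -92) = Mul(9, -92) = -828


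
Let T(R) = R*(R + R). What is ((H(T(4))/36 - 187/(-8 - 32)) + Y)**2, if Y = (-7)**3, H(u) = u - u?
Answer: 183142089/1600 ≈ 1.1446e+5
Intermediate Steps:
T(R) = 2*R**2 (T(R) = R*(2*R) = 2*R**2)
H(u) = 0
Y = -343
((H(T(4))/36 - 187/(-8 - 32)) + Y)**2 = ((0/36 - 187/(-8 - 32)) - 343)**2 = ((0*(1/36) - 187/(-40)) - 343)**2 = ((0 - 187*(-1/40)) - 343)**2 = ((0 + 187/40) - 343)**2 = (187/40 - 343)**2 = (-13533/40)**2 = 183142089/1600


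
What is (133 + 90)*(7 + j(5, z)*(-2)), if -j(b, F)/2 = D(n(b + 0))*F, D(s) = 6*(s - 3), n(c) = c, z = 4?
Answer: 44377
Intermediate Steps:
D(s) = -18 + 6*s (D(s) = 6*(-3 + s) = -18 + 6*s)
j(b, F) = -2*F*(-18 + 6*b) (j(b, F) = -2*(-18 + 6*(b + 0))*F = -2*(-18 + 6*b)*F = -2*F*(-18 + 6*b))
(133 + 90)*(7 + j(5, z)*(-2)) = (133 + 90)*(7 + (12*4*(3 - 1*5))*(-2)) = 223*(7 + (12*4*(3 - 5))*(-2)) = 223*(7 + (12*4*(-2))*(-2)) = 223*(7 - 96*(-2)) = 223*(7 + 192) = 223*199 = 44377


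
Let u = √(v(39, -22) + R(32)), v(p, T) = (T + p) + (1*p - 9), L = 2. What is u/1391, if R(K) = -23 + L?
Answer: √26/1391 ≈ 0.0036657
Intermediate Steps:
v(p, T) = -9 + T + 2*p (v(p, T) = (T + p) + (p - 9) = (T + p) + (-9 + p) = -9 + T + 2*p)
R(K) = -21 (R(K) = -23 + 2 = -21)
u = √26 (u = √((-9 - 22 + 2*39) - 21) = √((-9 - 22 + 78) - 21) = √(47 - 21) = √26 ≈ 5.0990)
u/1391 = √26/1391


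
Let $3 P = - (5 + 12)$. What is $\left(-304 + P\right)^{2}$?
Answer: $\frac{863041}{9} \approx 95894.0$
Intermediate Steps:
$P = - \frac{17}{3}$ ($P = \frac{\left(-1\right) \left(5 + 12\right)}{3} = \frac{\left(-1\right) 17}{3} = \frac{1}{3} \left(-17\right) = - \frac{17}{3} \approx -5.6667$)
$\left(-304 + P\right)^{2} = \left(-304 - \frac{17}{3}\right)^{2} = \left(- \frac{929}{3}\right)^{2} = \frac{863041}{9}$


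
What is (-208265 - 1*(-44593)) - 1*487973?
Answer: -651645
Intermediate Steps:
(-208265 - 1*(-44593)) - 1*487973 = (-208265 + 44593) - 487973 = -163672 - 487973 = -651645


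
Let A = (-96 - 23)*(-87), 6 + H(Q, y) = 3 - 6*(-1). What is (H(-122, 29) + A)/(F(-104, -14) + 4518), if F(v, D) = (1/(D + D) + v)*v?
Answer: 6041/8947 ≈ 0.67520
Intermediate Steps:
F(v, D) = v*(v + 1/(2*D)) (F(v, D) = (1/(2*D) + v)*v = (v + 1/(2*D))*v = v*(v + 1/(2*D)))
H(Q, y) = 3 (H(Q, y) = -6 + (3 - 6*(-1)) = -6 + (3 + 6) = -6 + 9 = 3)
A = 10353 (A = -119*(-87) = 10353)
(H(-122, 29) + A)/(F(-104, -14) + 4518) = (3 + 10353)/(((-104)² + (½)*(-104)/(-14)) + 4518) = 10356/((10816 + (½)*(-104)*(-1/14)) + 4518) = 10356/((10816 + 26/7) + 4518) = 10356/(75738/7 + 4518) = 10356/(107364/7) = 10356*(7/107364) = 6041/8947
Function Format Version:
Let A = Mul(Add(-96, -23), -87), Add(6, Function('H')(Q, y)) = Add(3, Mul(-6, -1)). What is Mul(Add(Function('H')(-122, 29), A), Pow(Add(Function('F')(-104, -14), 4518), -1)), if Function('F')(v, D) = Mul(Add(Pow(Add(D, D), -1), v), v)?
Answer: Rational(6041, 8947) ≈ 0.67520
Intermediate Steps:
Function('F')(v, D) = Mul(v, Add(v, Mul(Rational(1, 2), Pow(D, -1)))) (Function('F')(v, D) = Mul(Add(Pow(Mul(2, D), -1), v), v) = Mul(Add(Mul(Rational(1, 2), Pow(D, -1)), v), v) = Mul(Add(v, Mul(Rational(1, 2), Pow(D, -1))), v) = Mul(v, Add(v, Mul(Rational(1, 2), Pow(D, -1)))))
Function('H')(Q, y) = 3 (Function('H')(Q, y) = Add(-6, Add(3, Mul(-6, -1))) = Add(-6, Add(3, 6)) = Add(-6, 9) = 3)
A = 10353 (A = Mul(-119, -87) = 10353)
Mul(Add(Function('H')(-122, 29), A), Pow(Add(Function('F')(-104, -14), 4518), -1)) = Mul(Add(3, 10353), Pow(Add(Add(Pow(-104, 2), Mul(Rational(1, 2), -104, Pow(-14, -1))), 4518), -1)) = Mul(10356, Pow(Add(Add(10816, Mul(Rational(1, 2), -104, Rational(-1, 14))), 4518), -1)) = Mul(10356, Pow(Add(Add(10816, Rational(26, 7)), 4518), -1)) = Mul(10356, Pow(Add(Rational(75738, 7), 4518), -1)) = Mul(10356, Pow(Rational(107364, 7), -1)) = Mul(10356, Rational(7, 107364)) = Rational(6041, 8947)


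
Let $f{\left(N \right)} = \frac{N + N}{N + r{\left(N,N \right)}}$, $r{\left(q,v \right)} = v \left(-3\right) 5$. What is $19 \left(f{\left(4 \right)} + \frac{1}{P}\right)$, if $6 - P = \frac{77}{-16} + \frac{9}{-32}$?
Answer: $- \frac{2489}{2485} \approx -1.0016$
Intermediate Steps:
$r{\left(q,v \right)} = - 15 v$ ($r{\left(q,v \right)} = - 3 v 5 = - 15 v$)
$P = \frac{355}{32}$ ($P = 6 - \left(\frac{77}{-16} + \frac{9}{-32}\right) = 6 - \left(77 \left(- \frac{1}{16}\right) + 9 \left(- \frac{1}{32}\right)\right) = 6 - \left(- \frac{77}{16} - \frac{9}{32}\right) = 6 - - \frac{163}{32} = 6 + \frac{163}{32} = \frac{355}{32} \approx 11.094$)
$f{\left(N \right)} = - \frac{1}{7}$ ($f{\left(N \right)} = \frac{N + N}{N - 15 N} = \frac{2 N}{\left(-14\right) N} = 2 N \left(- \frac{1}{14 N}\right) = - \frac{1}{7}$)
$19 \left(f{\left(4 \right)} + \frac{1}{P}\right) = 19 \left(- \frac{1}{7} + \frac{1}{\frac{355}{32}}\right) = 19 \left(- \frac{1}{7} + \frac{32}{355}\right) = 19 \left(- \frac{131}{2485}\right) = - \frac{2489}{2485}$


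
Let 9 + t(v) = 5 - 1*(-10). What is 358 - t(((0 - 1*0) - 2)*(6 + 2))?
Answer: 352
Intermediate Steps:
t(v) = 6 (t(v) = -9 + (5 - 1*(-10)) = -9 + (5 + 10) = -9 + 15 = 6)
358 - t(((0 - 1*0) - 2)*(6 + 2)) = 358 - 1*6 = 358 - 6 = 352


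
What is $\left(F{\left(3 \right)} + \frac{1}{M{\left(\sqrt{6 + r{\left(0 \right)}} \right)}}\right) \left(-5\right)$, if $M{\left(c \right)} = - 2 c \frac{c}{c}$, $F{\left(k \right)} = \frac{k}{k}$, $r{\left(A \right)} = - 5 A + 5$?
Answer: $-5 + \frac{5 \sqrt{11}}{22} \approx -4.2462$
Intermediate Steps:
$r{\left(A \right)} = 5 - 5 A$
$F{\left(k \right)} = 1$
$M{\left(c \right)} = - 2 c$ ($M{\left(c \right)} = - 2 c 1 = - 2 c$)
$\left(F{\left(3 \right)} + \frac{1}{M{\left(\sqrt{6 + r{\left(0 \right)}} \right)}}\right) \left(-5\right) = \left(1 + \frac{1}{\left(-2\right) \sqrt{6 + \left(5 - 0\right)}}\right) \left(-5\right) = \left(1 + \frac{1}{\left(-2\right) \sqrt{6 + \left(5 + 0\right)}}\right) \left(-5\right) = \left(1 + \frac{1}{\left(-2\right) \sqrt{6 + 5}}\right) \left(-5\right) = \left(1 + \frac{1}{\left(-2\right) \sqrt{11}}\right) \left(-5\right) = \left(1 - \frac{\sqrt{11}}{22}\right) \left(-5\right) = -5 + \frac{5 \sqrt{11}}{22}$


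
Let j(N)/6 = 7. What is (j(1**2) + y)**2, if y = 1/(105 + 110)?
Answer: 81558961/46225 ≈ 1764.4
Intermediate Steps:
j(N) = 42 (j(N) = 6*7 = 42)
y = 1/215 ≈ 0.0046512
(j(1**2) + y)**2 = (42 + 1/215)**2 = (9031/215)**2 = 81558961/46225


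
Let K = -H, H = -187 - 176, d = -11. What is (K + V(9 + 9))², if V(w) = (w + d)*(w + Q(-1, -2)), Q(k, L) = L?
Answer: 225625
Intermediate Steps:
H = -363
V(w) = (-11 + w)*(-2 + w) (V(w) = (w - 11)*(w - 2) = (-11 + w)*(-2 + w))
K = 363 (K = -1*(-363) = 363)
(K + V(9 + 9))² = (363 + (22 + (9 + 9)² - 13*(9 + 9)))² = (363 + (22 + 18² - 13*18))² = (363 + (22 + 324 - 234))² = (363 + 112)² = 475² = 225625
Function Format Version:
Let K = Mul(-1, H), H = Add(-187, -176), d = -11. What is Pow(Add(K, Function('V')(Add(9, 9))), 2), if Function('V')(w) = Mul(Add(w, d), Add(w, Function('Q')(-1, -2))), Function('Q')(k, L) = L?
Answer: 225625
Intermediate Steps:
H = -363
Function('V')(w) = Mul(Add(-11, w), Add(-2, w)) (Function('V')(w) = Mul(Add(w, -11), Add(w, -2)) = Mul(Add(-11, w), Add(-2, w)))
K = 363 (K = Mul(-1, -363) = 363)
Pow(Add(K, Function('V')(Add(9, 9))), 2) = Pow(Add(363, Add(22, Pow(Add(9, 9), 2), Mul(-13, Add(9, 9)))), 2) = Pow(Add(363, Add(22, Pow(18, 2), Mul(-13, 18))), 2) = Pow(Add(363, Add(22, 324, -234)), 2) = Pow(Add(363, 112), 2) = Pow(475, 2) = 225625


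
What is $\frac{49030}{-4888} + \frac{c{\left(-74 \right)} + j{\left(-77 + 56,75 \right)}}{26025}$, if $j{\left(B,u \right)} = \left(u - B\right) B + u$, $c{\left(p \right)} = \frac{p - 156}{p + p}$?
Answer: $- \frac{23781486593}{2353388700} \approx -10.105$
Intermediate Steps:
$c{\left(p \right)} = \frac{-156 + p}{2 p}$
$j{\left(B,u \right)} = u + B \left(u - B\right)$ ($j{\left(B,u \right)} = B \left(u - B\right) + u = u + B \left(u - B\right)$)
$\frac{49030}{-4888} + \frac{c{\left(-74 \right)} + j{\left(-77 + 56,75 \right)}}{26025} = \frac{49030}{-4888} + \frac{\frac{-156 - 74}{2 \left(-74\right)} + \left(75 - \left(-77 + 56\right)^{2} + \left(-77 + 56\right) 75\right)}{26025} = 49030 \left(- \frac{1}{4888}\right) + \left(\frac{1}{2} \left(- \frac{1}{74}\right) \left(-230\right) - 1941\right) \frac{1}{26025} = - \frac{24515}{2444} + \left(\frac{115}{74} - 1941\right) \frac{1}{26025} = - \frac{24515}{2444} - \frac{143519}{1925850} = - \frac{23781486593}{2353388700}$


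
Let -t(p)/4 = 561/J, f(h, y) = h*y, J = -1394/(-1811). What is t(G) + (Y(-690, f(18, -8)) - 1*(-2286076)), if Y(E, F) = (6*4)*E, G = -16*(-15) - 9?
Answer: 92930630/41 ≈ 2.2666e+6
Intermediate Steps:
G = 231 (G = 240 - 9 = 231)
J = 1394/1811 (J = -1394*(-1/1811) = 1394/1811 ≈ 0.76974)
Y(E, F) = 24*E
t(p) = -119526/41 (t(p) = -2244/1394/1811 = -2244*1811/1394 = -4*59763/82 = -119526/41)
t(G) + (Y(-690, f(18, -8)) - 1*(-2286076)) = -119526/41 + (24*(-690) - 1*(-2286076)) = -119526/41 + (-16560 + 2286076) = -119526/41 + 2269516 = 92930630/41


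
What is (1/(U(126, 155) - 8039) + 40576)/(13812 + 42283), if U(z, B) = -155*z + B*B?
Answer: 143801343/198800680 ≈ 0.72334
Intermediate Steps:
U(z, B) = B² - 155*z (U(z, B) = -155*z + B² = B² - 155*z)
(1/(U(126, 155) - 8039) + 40576)/(13812 + 42283) = (1/((155² - 155*126) - 8039) + 40576)/(13812 + 42283) = (1/((24025 - 19530) - 8039) + 40576)/56095 = (1/(4495 - 8039) + 40576)*(1/56095) = (1/(-3544) + 40576)*(1/56095) = (-1/3544 + 40576)*(1/56095) = (143801343/3544)*(1/56095) = 143801343/198800680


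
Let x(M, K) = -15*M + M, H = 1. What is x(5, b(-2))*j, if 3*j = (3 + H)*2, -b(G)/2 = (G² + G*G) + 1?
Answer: -560/3 ≈ -186.67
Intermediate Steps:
b(G) = -2 - 4*G² (b(G) = -2*((G² + G*G) + 1) = -2*((G² + G²) + 1) = -2*(2*G² + 1) = -2*(1 + 2*G²) = -2 - 4*G²)
x(M, K) = -14*M
j = 8/3 (j = ((3 + 1)*2)/3 = (4*2)/3 = (⅓)*8 = 8/3 ≈ 2.6667)
x(5, b(-2))*j = -14*5*(8/3) = -70*8/3 = -560/3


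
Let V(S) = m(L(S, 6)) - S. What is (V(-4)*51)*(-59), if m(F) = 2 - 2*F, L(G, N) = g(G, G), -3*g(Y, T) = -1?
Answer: -16048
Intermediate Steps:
g(Y, T) = ⅓ (g(Y, T) = -⅓*(-1) = ⅓)
L(G, N) = ⅓
V(S) = 4/3 - S (V(S) = (2 - 2*⅓) - S = (2 - ⅔) - S = 4/3 - S)
(V(-4)*51)*(-59) = ((4/3 - 1*(-4))*51)*(-59) = ((4/3 + 4)*51)*(-59) = ((16/3)*51)*(-59) = 272*(-59) = -16048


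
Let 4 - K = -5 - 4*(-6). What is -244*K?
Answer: 3660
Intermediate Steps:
K = -15 (K = 4 - (-5 - 4*(-6)) = 4 - (-5 + 24) = 4 - 1*19 = 4 - 19 = -15)
-244*K = -244*(-15) = 3660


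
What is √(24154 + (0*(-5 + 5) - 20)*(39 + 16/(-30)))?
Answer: √210462/3 ≈ 152.92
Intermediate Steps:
√(24154 + (0*(-5 + 5) - 20)*(39 + 16/(-30))) = √(24154 + (0*0 - 20)*(39 + 16*(-1/30))) = √(24154 + (0 - 20)*(39 - 8/15)) = √(24154 - 20*577/15) = √(24154 - 2308/3) = √(70154/3) = √210462/3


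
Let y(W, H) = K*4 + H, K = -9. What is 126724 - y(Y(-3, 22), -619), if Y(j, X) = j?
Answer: 127379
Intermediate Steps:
y(W, H) = -36 + H (y(W, H) = -9*4 + H = -36 + H)
126724 - y(Y(-3, 22), -619) = 126724 - (-36 - 619) = 126724 - 1*(-655) = 126724 + 655 = 127379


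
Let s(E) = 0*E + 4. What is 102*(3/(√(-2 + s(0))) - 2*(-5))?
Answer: 1020 + 153*√2 ≈ 1236.4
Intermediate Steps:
s(E) = 4 (s(E) = 0 + 4 = 4)
102*(3/(√(-2 + s(0))) - 2*(-5)) = 102*(3/(√(-2 + 4)) - 2*(-5)) = 102*(3/(√2) + 10) = 102*(3*(√2/2) + 10) = 102*(3*√2/2 + 10) = 102*(10 + 3*√2/2) = 1020 + 153*√2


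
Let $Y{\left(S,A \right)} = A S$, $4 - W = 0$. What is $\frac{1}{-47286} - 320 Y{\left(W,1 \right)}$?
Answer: $- \frac{60526081}{47286} \approx -1280.0$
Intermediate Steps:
$W = 4$ ($W = 4 - 0 = 4 + 0 = 4$)
$\frac{1}{-47286} - 320 Y{\left(W,1 \right)} = \frac{1}{-47286} - 320 \cdot 1 \cdot 4 = - \frac{1}{47286} - 320 \cdot 4 = - \frac{1}{47286} - 1280 = - \frac{60526081}{47286}$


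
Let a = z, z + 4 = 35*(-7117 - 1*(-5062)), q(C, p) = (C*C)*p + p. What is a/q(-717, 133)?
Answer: -71929/68373970 ≈ -0.0010520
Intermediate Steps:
q(C, p) = p + p*C**2 (q(C, p) = C**2*p + p = p*C**2 + p = p + p*C**2)
z = -71929 (z = -4 + 35*(-7117 - 1*(-5062)) = -4 + 35*(-7117 + 5062) = -4 + 35*(-2055) = -4 - 71925 = -71929)
a = -71929
a/q(-717, 133) = -71929*1/(133*(1 + (-717)**2)) = -71929*1/(133*(1 + 514089)) = -71929/(133*514090) = -71929/68373970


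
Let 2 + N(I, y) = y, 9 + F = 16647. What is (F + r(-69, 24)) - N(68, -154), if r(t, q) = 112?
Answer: 16906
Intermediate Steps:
F = 16638 (F = -9 + 16647 = 16638)
N(I, y) = -2 + y
(F + r(-69, 24)) - N(68, -154) = (16638 + 112) - (-2 - 154) = 16750 - 1*(-156) = 16750 + 156 = 16906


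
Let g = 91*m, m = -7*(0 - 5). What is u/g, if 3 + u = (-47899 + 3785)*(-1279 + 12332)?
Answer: -97518409/637 ≈ -1.5309e+5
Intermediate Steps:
m = 35 (m = -7*(-5) = 35)
g = 3185 (g = 91*35 = 3185)
u = -487592045 (u = -3 + (-47899 + 3785)*(-1279 + 12332) = -3 - 44114*11053 = -3 - 487592042 = -487592045)
u/g = -487592045/3185 = -487592045*1/3185 = -97518409/637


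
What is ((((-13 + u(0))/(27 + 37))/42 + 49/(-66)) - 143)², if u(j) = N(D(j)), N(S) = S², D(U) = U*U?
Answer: 2007245733529/97140736 ≈ 20663.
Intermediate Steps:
D(U) = U²
u(j) = j⁴ (u(j) = (j²)² = j⁴)
((((-13 + u(0))/(27 + 37))/42 + 49/(-66)) - 143)² = ((((-13 + 0⁴)/(27 + 37))/42 + 49/(-66)) - 143)² = ((((-13 + 0)/64)*(1/42) + 49*(-1/66)) - 143)² = ((-13*1/64*(1/42) - 49/66) - 143)² = ((-13/64*1/42 - 49/66) - 143)² = ((-13/2688 - 49/66) - 143)² = (-7365/9856 - 143)² = (-1416773/9856)² = 2007245733529/97140736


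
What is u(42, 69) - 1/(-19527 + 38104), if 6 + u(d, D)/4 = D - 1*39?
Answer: 1783391/18577 ≈ 96.000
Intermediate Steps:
u(d, D) = -180 + 4*D (u(d, D) = -24 + 4*(D - 1*39) = -24 + 4*(D - 39) = -24 + 4*(-39 + D) = -24 + (-156 + 4*D) = -180 + 4*D)
u(42, 69) - 1/(-19527 + 38104) = (-180 + 4*69) - 1/(-19527 + 38104) = (-180 + 276) - 1/18577 = 96 - 1*1/18577 = 96 - 1/18577 = 1783391/18577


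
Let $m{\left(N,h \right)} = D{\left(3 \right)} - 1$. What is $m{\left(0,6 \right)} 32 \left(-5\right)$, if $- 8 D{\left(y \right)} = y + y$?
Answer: $280$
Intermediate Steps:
$D{\left(y \right)} = - \frac{y}{4}$ ($D{\left(y \right)} = - \frac{y + y}{8} = - \frac{2 y}{8} = - \frac{y}{4}$)
$m{\left(N,h \right)} = - \frac{7}{4}$ ($m{\left(N,h \right)} = \left(- \frac{1}{4}\right) 3 - 1 = - \frac{3}{4} - 1 = - \frac{7}{4}$)
$m{\left(0,6 \right)} 32 \left(-5\right) = \left(- \frac{7}{4}\right) 32 \left(-5\right) = \left(-56\right) \left(-5\right) = 280$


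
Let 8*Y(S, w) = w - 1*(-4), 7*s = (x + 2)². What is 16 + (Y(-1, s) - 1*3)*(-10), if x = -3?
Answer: 1143/28 ≈ 40.821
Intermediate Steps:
s = ⅐ (s = (-3 + 2)²/7 = (⅐)*(-1)² = (⅐)*1 = ⅐ ≈ 0.14286)
Y(S, w) = ½ + w/8 (Y(S, w) = (w - 1*(-4))/8 = (w + 4)/8 = (4 + w)/8 = ½ + w/8)
16 + (Y(-1, s) - 1*3)*(-10) = 16 + ((½ + (⅛)*(⅐)) - 1*3)*(-10) = 16 + ((½ + 1/56) - 3)*(-10) = 16 + (29/56 - 3)*(-10) = 16 - 139/56*(-10) = 16 + 695/28 = 1143/28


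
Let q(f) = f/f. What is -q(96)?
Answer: -1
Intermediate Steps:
q(f) = 1
-q(96) = -1*1 = -1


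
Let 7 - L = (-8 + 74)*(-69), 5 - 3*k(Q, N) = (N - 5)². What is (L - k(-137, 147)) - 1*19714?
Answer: -25300/3 ≈ -8433.3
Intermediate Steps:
k(Q, N) = 5/3 - (-5 + N)²/3 (k(Q, N) = 5/3 - (N - 5)²/3 = 5/3 - (-5 + N)²/3)
L = 4561 (L = 7 - (-8 + 74)*(-69) = 7 - 66*(-69) = 7 - 1*(-4554) = 7 + 4554 = 4561)
(L - k(-137, 147)) - 1*19714 = (4561 - (5/3 - (-5 + 147)²/3)) - 1*19714 = (4561 - (5/3 - ⅓*142²)) - 19714 = (4561 - (5/3 - ⅓*20164)) - 19714 = (4561 - (5/3 - 20164/3)) - 19714 = (4561 - 1*(-20159/3)) - 19714 = (4561 + 20159/3) - 19714 = 33842/3 - 19714 = -25300/3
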